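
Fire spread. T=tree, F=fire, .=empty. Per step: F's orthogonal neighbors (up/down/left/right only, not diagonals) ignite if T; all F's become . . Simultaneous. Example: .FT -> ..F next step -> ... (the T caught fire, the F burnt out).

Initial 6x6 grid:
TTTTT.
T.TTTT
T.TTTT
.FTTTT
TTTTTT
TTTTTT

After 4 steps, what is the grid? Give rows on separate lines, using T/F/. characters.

Step 1: 2 trees catch fire, 1 burn out
  TTTTT.
  T.TTTT
  T.TTTT
  ..FTTT
  TFTTTT
  TTTTTT
Step 2: 5 trees catch fire, 2 burn out
  TTTTT.
  T.TTTT
  T.FTTT
  ...FTT
  F.FTTT
  TFTTTT
Step 3: 6 trees catch fire, 5 burn out
  TTTTT.
  T.FTTT
  T..FTT
  ....FT
  ...FTT
  F.FTTT
Step 4: 6 trees catch fire, 6 burn out
  TTFTT.
  T..FTT
  T...FT
  .....F
  ....FT
  ...FTT

TTFTT.
T..FTT
T...FT
.....F
....FT
...FTT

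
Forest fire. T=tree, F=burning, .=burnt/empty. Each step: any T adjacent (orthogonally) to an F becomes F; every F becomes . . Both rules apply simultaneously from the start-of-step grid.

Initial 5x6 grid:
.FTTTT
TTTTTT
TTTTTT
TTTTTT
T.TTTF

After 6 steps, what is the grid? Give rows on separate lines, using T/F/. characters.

Step 1: 4 trees catch fire, 2 burn out
  ..FTTT
  TFTTTT
  TTTTTT
  TTTTTF
  T.TTF.
Step 2: 7 trees catch fire, 4 burn out
  ...FTT
  F.FTTT
  TFTTTF
  TTTTF.
  T.TF..
Step 3: 9 trees catch fire, 7 burn out
  ....FT
  ...FTF
  F.FTF.
  TFTF..
  T.F...
Step 4: 5 trees catch fire, 9 burn out
  .....F
  ....F.
  ...F..
  F.F...
  T.....
Step 5: 1 trees catch fire, 5 burn out
  ......
  ......
  ......
  ......
  F.....
Step 6: 0 trees catch fire, 1 burn out
  ......
  ......
  ......
  ......
  ......

......
......
......
......
......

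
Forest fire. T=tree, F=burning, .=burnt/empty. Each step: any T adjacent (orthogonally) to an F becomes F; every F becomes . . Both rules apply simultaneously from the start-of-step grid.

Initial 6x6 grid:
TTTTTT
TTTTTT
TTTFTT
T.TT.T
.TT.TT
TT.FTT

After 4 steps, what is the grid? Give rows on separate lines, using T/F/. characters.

Step 1: 5 trees catch fire, 2 burn out
  TTTTTT
  TTTFTT
  TTF.FT
  T.TF.T
  .TT.TT
  TT..FT
Step 2: 8 trees catch fire, 5 burn out
  TTTFTT
  TTF.FT
  TF...F
  T.F..T
  .TT.FT
  TT...F
Step 3: 8 trees catch fire, 8 burn out
  TTF.FT
  TF...F
  F.....
  T....F
  .TF..F
  TT....
Step 4: 5 trees catch fire, 8 burn out
  TF...F
  F.....
  ......
  F.....
  .F....
  TT....

TF...F
F.....
......
F.....
.F....
TT....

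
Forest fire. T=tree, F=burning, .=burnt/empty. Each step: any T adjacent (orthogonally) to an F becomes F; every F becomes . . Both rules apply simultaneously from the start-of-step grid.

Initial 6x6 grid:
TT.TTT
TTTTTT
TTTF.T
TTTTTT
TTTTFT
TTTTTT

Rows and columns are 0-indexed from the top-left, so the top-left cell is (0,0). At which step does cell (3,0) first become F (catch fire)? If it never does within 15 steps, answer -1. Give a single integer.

Step 1: cell (3,0)='T' (+7 fires, +2 burnt)
Step 2: cell (3,0)='T' (+9 fires, +7 burnt)
Step 3: cell (3,0)='T' (+8 fires, +9 burnt)
Step 4: cell (3,0)='F' (+6 fires, +8 burnt)
  -> target ignites at step 4
Step 5: cell (3,0)='.' (+2 fires, +6 burnt)
Step 6: cell (3,0)='.' (+0 fires, +2 burnt)
  fire out at step 6

4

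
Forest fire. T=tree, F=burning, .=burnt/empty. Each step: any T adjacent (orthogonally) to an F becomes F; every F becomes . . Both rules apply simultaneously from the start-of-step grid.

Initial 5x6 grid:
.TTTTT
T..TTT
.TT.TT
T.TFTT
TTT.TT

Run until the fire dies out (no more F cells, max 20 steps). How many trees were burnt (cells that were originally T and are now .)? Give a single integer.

Answer: 21

Derivation:
Step 1: +2 fires, +1 burnt (F count now 2)
Step 2: +5 fires, +2 burnt (F count now 5)
Step 3: +5 fires, +5 burnt (F count now 5)
Step 4: +4 fires, +5 burnt (F count now 4)
Step 5: +3 fires, +4 burnt (F count now 3)
Step 6: +1 fires, +3 burnt (F count now 1)
Step 7: +1 fires, +1 burnt (F count now 1)
Step 8: +0 fires, +1 burnt (F count now 0)
Fire out after step 8
Initially T: 22, now '.': 29
Total burnt (originally-T cells now '.'): 21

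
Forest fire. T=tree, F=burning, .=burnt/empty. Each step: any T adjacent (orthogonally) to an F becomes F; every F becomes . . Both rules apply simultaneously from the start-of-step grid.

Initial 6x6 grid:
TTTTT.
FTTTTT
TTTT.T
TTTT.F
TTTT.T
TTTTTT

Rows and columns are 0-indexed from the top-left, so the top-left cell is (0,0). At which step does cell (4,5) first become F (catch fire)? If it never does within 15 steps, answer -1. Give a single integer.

Step 1: cell (4,5)='F' (+5 fires, +2 burnt)
  -> target ignites at step 1
Step 2: cell (4,5)='.' (+6 fires, +5 burnt)
Step 3: cell (4,5)='.' (+7 fires, +6 burnt)
Step 4: cell (4,5)='.' (+7 fires, +7 burnt)
Step 5: cell (4,5)='.' (+5 fires, +7 burnt)
Step 6: cell (4,5)='.' (+0 fires, +5 burnt)
  fire out at step 6

1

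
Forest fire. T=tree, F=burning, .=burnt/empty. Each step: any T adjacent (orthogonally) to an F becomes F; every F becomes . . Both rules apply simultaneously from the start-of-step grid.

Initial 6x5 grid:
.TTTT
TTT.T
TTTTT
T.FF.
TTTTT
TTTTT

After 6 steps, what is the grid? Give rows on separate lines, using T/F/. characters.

Step 1: 4 trees catch fire, 2 burn out
  .TTTT
  TTT.T
  TTFFT
  T....
  TTFFT
  TTTTT
Step 2: 7 trees catch fire, 4 burn out
  .TTTT
  TTF.T
  TF..F
  T....
  TF..F
  TTFFT
Step 3: 7 trees catch fire, 7 burn out
  .TFTT
  TF..F
  F....
  T....
  F....
  TF..F
Step 4: 6 trees catch fire, 7 burn out
  .F.FF
  F....
  .....
  F....
  .....
  F....
Step 5: 0 trees catch fire, 6 burn out
  .....
  .....
  .....
  .....
  .....
  .....
Step 6: 0 trees catch fire, 0 burn out
  .....
  .....
  .....
  .....
  .....
  .....

.....
.....
.....
.....
.....
.....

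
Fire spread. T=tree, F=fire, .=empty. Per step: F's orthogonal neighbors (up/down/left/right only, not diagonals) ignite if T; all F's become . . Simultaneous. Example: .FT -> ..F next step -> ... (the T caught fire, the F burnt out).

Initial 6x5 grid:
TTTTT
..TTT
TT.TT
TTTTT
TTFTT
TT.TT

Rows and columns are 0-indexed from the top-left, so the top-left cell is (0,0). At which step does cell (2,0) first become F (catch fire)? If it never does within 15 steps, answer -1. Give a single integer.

Step 1: cell (2,0)='T' (+3 fires, +1 burnt)
Step 2: cell (2,0)='T' (+6 fires, +3 burnt)
Step 3: cell (2,0)='T' (+6 fires, +6 burnt)
Step 4: cell (2,0)='F' (+3 fires, +6 burnt)
  -> target ignites at step 4
Step 5: cell (2,0)='.' (+3 fires, +3 burnt)
Step 6: cell (2,0)='.' (+2 fires, +3 burnt)
Step 7: cell (2,0)='.' (+1 fires, +2 burnt)
Step 8: cell (2,0)='.' (+1 fires, +1 burnt)
Step 9: cell (2,0)='.' (+0 fires, +1 burnt)
  fire out at step 9

4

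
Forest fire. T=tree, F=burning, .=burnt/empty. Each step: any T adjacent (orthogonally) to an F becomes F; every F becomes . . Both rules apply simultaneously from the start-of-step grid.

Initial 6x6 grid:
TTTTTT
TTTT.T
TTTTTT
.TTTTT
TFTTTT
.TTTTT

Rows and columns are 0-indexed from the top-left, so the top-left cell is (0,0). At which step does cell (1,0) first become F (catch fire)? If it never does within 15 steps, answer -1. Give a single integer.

Step 1: cell (1,0)='T' (+4 fires, +1 burnt)
Step 2: cell (1,0)='T' (+4 fires, +4 burnt)
Step 3: cell (1,0)='T' (+6 fires, +4 burnt)
Step 4: cell (1,0)='F' (+7 fires, +6 burnt)
  -> target ignites at step 4
Step 5: cell (1,0)='.' (+6 fires, +7 burnt)
Step 6: cell (1,0)='.' (+2 fires, +6 burnt)
Step 7: cell (1,0)='.' (+2 fires, +2 burnt)
Step 8: cell (1,0)='.' (+1 fires, +2 burnt)
Step 9: cell (1,0)='.' (+0 fires, +1 burnt)
  fire out at step 9

4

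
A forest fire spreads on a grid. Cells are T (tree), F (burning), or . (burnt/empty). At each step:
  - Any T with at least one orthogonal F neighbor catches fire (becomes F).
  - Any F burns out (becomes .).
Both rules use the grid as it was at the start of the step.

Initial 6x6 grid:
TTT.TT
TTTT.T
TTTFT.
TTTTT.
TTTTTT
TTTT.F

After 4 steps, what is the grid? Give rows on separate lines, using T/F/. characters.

Step 1: 5 trees catch fire, 2 burn out
  TTT.TT
  TTTF.T
  TTF.F.
  TTTFT.
  TTTTTF
  TTTT..
Step 2: 6 trees catch fire, 5 burn out
  TTT.TT
  TTF..T
  TF....
  TTF.F.
  TTTFF.
  TTTT..
Step 3: 6 trees catch fire, 6 burn out
  TTF.TT
  TF...T
  F.....
  TF....
  TTF...
  TTTF..
Step 4: 5 trees catch fire, 6 burn out
  TF..TT
  F....T
  ......
  F.....
  TF....
  TTF...

TF..TT
F....T
......
F.....
TF....
TTF...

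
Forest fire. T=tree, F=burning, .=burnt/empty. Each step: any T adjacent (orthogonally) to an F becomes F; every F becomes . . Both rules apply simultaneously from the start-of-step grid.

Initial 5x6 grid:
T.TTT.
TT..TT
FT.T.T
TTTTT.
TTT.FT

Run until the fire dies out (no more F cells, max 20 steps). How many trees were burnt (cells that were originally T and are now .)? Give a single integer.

Answer: 14

Derivation:
Step 1: +5 fires, +2 burnt (F count now 5)
Step 2: +5 fires, +5 burnt (F count now 5)
Step 3: +3 fires, +5 burnt (F count now 3)
Step 4: +1 fires, +3 burnt (F count now 1)
Step 5: +0 fires, +1 burnt (F count now 0)
Fire out after step 5
Initially T: 20, now '.': 24
Total burnt (originally-T cells now '.'): 14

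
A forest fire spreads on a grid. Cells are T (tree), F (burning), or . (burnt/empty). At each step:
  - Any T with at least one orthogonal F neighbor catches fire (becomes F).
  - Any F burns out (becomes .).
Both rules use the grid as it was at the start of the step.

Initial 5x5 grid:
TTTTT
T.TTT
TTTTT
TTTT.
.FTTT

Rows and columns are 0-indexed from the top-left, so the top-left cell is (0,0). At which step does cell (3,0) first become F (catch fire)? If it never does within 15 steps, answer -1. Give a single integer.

Step 1: cell (3,0)='T' (+2 fires, +1 burnt)
Step 2: cell (3,0)='F' (+4 fires, +2 burnt)
  -> target ignites at step 2
Step 3: cell (3,0)='.' (+4 fires, +4 burnt)
Step 4: cell (3,0)='.' (+3 fires, +4 burnt)
Step 5: cell (3,0)='.' (+4 fires, +3 burnt)
Step 6: cell (3,0)='.' (+3 fires, +4 burnt)
Step 7: cell (3,0)='.' (+1 fires, +3 burnt)
Step 8: cell (3,0)='.' (+0 fires, +1 burnt)
  fire out at step 8

2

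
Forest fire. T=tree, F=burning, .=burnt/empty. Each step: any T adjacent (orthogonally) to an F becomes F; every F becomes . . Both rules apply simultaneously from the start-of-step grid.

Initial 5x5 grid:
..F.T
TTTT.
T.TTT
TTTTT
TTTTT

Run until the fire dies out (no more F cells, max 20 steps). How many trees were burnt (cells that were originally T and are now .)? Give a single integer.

Answer: 18

Derivation:
Step 1: +1 fires, +1 burnt (F count now 1)
Step 2: +3 fires, +1 burnt (F count now 3)
Step 3: +3 fires, +3 burnt (F count now 3)
Step 4: +5 fires, +3 burnt (F count now 5)
Step 5: +4 fires, +5 burnt (F count now 4)
Step 6: +2 fires, +4 burnt (F count now 2)
Step 7: +0 fires, +2 burnt (F count now 0)
Fire out after step 7
Initially T: 19, now '.': 24
Total burnt (originally-T cells now '.'): 18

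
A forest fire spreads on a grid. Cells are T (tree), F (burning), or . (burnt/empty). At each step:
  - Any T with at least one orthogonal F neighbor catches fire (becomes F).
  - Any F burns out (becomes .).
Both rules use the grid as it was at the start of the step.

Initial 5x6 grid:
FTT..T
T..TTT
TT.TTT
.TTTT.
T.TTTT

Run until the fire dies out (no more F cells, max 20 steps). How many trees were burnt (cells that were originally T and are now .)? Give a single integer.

Answer: 20

Derivation:
Step 1: +2 fires, +1 burnt (F count now 2)
Step 2: +2 fires, +2 burnt (F count now 2)
Step 3: +1 fires, +2 burnt (F count now 1)
Step 4: +1 fires, +1 burnt (F count now 1)
Step 5: +1 fires, +1 burnt (F count now 1)
Step 6: +2 fires, +1 burnt (F count now 2)
Step 7: +3 fires, +2 burnt (F count now 3)
Step 8: +3 fires, +3 burnt (F count now 3)
Step 9: +3 fires, +3 burnt (F count now 3)
Step 10: +1 fires, +3 burnt (F count now 1)
Step 11: +1 fires, +1 burnt (F count now 1)
Step 12: +0 fires, +1 burnt (F count now 0)
Fire out after step 12
Initially T: 21, now '.': 29
Total burnt (originally-T cells now '.'): 20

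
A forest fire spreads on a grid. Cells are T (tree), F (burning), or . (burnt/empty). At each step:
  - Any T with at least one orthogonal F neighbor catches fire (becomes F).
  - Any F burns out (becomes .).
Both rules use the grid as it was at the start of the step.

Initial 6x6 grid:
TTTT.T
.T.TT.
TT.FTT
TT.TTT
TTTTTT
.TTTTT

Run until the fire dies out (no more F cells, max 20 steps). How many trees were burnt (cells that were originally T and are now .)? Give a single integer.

Answer: 27

Derivation:
Step 1: +3 fires, +1 burnt (F count now 3)
Step 2: +5 fires, +3 burnt (F count now 5)
Step 3: +5 fires, +5 burnt (F count now 5)
Step 4: +5 fires, +5 burnt (F count now 5)
Step 5: +6 fires, +5 burnt (F count now 6)
Step 6: +2 fires, +6 burnt (F count now 2)
Step 7: +1 fires, +2 burnt (F count now 1)
Step 8: +0 fires, +1 burnt (F count now 0)
Fire out after step 8
Initially T: 28, now '.': 35
Total burnt (originally-T cells now '.'): 27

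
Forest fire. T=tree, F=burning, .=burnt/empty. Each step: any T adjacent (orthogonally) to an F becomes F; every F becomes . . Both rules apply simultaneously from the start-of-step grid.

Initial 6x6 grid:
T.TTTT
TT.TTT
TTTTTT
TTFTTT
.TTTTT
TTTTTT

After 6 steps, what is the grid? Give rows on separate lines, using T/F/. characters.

Step 1: 4 trees catch fire, 1 burn out
  T.TTTT
  TT.TTT
  TTFTTT
  TF.FTT
  .TFTTT
  TTTTTT
Step 2: 7 trees catch fire, 4 burn out
  T.TTTT
  TT.TTT
  TF.FTT
  F...FT
  .F.FTT
  TTFTTT
Step 3: 8 trees catch fire, 7 burn out
  T.TTTT
  TF.FTT
  F...FT
  .....F
  ....FT
  TF.FTT
Step 4: 7 trees catch fire, 8 burn out
  T.TFTT
  F...FT
  .....F
  ......
  .....F
  F...FT
Step 5: 5 trees catch fire, 7 burn out
  F.F.FT
  .....F
  ......
  ......
  ......
  .....F
Step 6: 1 trees catch fire, 5 burn out
  .....F
  ......
  ......
  ......
  ......
  ......

.....F
......
......
......
......
......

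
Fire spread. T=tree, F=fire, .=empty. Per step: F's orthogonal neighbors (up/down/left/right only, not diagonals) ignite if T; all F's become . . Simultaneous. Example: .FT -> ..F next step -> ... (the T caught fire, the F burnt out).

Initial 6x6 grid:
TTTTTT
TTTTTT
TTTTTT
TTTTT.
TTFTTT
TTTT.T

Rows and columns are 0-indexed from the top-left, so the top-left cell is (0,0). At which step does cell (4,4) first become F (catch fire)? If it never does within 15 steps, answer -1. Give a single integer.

Step 1: cell (4,4)='T' (+4 fires, +1 burnt)
Step 2: cell (4,4)='F' (+7 fires, +4 burnt)
  -> target ignites at step 2
Step 3: cell (4,4)='.' (+7 fires, +7 burnt)
Step 4: cell (4,4)='.' (+6 fires, +7 burnt)
Step 5: cell (4,4)='.' (+5 fires, +6 burnt)
Step 6: cell (4,4)='.' (+3 fires, +5 burnt)
Step 7: cell (4,4)='.' (+1 fires, +3 burnt)
Step 8: cell (4,4)='.' (+0 fires, +1 burnt)
  fire out at step 8

2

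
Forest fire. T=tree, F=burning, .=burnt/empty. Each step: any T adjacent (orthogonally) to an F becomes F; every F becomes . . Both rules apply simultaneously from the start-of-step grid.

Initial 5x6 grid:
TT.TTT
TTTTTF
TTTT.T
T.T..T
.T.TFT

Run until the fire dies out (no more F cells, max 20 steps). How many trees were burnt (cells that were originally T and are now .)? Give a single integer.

Step 1: +5 fires, +2 burnt (F count now 5)
Step 2: +3 fires, +5 burnt (F count now 3)
Step 3: +3 fires, +3 burnt (F count now 3)
Step 4: +2 fires, +3 burnt (F count now 2)
Step 5: +4 fires, +2 burnt (F count now 4)
Step 6: +2 fires, +4 burnt (F count now 2)
Step 7: +1 fires, +2 burnt (F count now 1)
Step 8: +0 fires, +1 burnt (F count now 0)
Fire out after step 8
Initially T: 21, now '.': 29
Total burnt (originally-T cells now '.'): 20

Answer: 20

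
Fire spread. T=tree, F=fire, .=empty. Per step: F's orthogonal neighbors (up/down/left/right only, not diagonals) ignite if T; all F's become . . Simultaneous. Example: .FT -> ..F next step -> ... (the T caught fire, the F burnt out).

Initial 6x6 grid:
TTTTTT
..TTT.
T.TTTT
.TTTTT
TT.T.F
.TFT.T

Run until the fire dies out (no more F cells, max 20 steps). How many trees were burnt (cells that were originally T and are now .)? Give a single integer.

Answer: 24

Derivation:
Step 1: +4 fires, +2 burnt (F count now 4)
Step 2: +4 fires, +4 burnt (F count now 4)
Step 3: +4 fires, +4 burnt (F count now 4)
Step 4: +3 fires, +4 burnt (F count now 3)
Step 5: +3 fires, +3 burnt (F count now 3)
Step 6: +3 fires, +3 burnt (F count now 3)
Step 7: +1 fires, +3 burnt (F count now 1)
Step 8: +1 fires, +1 burnt (F count now 1)
Step 9: +1 fires, +1 burnt (F count now 1)
Step 10: +0 fires, +1 burnt (F count now 0)
Fire out after step 10
Initially T: 25, now '.': 35
Total burnt (originally-T cells now '.'): 24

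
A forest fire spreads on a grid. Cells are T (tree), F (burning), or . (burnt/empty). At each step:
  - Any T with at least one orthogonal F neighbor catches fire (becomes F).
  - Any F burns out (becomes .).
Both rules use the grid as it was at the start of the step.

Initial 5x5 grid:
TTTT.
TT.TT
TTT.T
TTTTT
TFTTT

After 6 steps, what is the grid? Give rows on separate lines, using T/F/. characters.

Step 1: 3 trees catch fire, 1 burn out
  TTTT.
  TT.TT
  TTT.T
  TFTTT
  F.FTT
Step 2: 4 trees catch fire, 3 burn out
  TTTT.
  TT.TT
  TFT.T
  F.FTT
  ...FT
Step 3: 5 trees catch fire, 4 burn out
  TTTT.
  TF.TT
  F.F.T
  ...FT
  ....F
Step 4: 3 trees catch fire, 5 burn out
  TFTT.
  F..TT
  ....T
  ....F
  .....
Step 5: 3 trees catch fire, 3 burn out
  F.FT.
  ...TT
  ....F
  .....
  .....
Step 6: 2 trees catch fire, 3 burn out
  ...F.
  ...TF
  .....
  .....
  .....

...F.
...TF
.....
.....
.....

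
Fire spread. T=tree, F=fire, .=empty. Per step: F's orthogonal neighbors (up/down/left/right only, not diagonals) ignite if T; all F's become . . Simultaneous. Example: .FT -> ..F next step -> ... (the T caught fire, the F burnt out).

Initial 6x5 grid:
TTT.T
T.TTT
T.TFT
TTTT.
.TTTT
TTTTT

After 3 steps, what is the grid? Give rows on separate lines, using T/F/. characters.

Step 1: 4 trees catch fire, 1 burn out
  TTT.T
  T.TFT
  T.F.F
  TTTF.
  .TTTT
  TTTTT
Step 2: 4 trees catch fire, 4 burn out
  TTT.T
  T.F.F
  T....
  TTF..
  .TTFT
  TTTTT
Step 3: 6 trees catch fire, 4 burn out
  TTF.F
  T....
  T....
  TF...
  .TF.F
  TTTFT

TTF.F
T....
T....
TF...
.TF.F
TTTFT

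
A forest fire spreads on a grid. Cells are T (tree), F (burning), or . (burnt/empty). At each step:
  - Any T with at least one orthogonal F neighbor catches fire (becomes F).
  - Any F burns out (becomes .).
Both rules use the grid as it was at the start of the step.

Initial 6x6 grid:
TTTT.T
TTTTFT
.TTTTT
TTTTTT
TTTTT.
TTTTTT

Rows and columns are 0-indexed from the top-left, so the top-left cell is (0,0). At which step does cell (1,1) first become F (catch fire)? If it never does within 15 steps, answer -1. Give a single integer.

Step 1: cell (1,1)='T' (+3 fires, +1 burnt)
Step 2: cell (1,1)='T' (+6 fires, +3 burnt)
Step 3: cell (1,1)='F' (+6 fires, +6 burnt)
  -> target ignites at step 3
Step 4: cell (1,1)='.' (+6 fires, +6 burnt)
Step 5: cell (1,1)='.' (+5 fires, +6 burnt)
Step 6: cell (1,1)='.' (+3 fires, +5 burnt)
Step 7: cell (1,1)='.' (+2 fires, +3 burnt)
Step 8: cell (1,1)='.' (+1 fires, +2 burnt)
Step 9: cell (1,1)='.' (+0 fires, +1 burnt)
  fire out at step 9

3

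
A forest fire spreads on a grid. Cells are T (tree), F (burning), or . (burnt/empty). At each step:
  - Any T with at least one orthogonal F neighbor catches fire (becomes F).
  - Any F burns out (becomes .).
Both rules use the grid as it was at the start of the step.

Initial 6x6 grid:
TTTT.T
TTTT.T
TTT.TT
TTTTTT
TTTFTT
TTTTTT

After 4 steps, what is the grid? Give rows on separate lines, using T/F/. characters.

Step 1: 4 trees catch fire, 1 burn out
  TTTT.T
  TTTT.T
  TTT.TT
  TTTFTT
  TTF.FT
  TTTFTT
Step 2: 6 trees catch fire, 4 burn out
  TTTT.T
  TTTT.T
  TTT.TT
  TTF.FT
  TF...F
  TTF.FT
Step 3: 7 trees catch fire, 6 burn out
  TTTT.T
  TTTT.T
  TTF.FT
  TF...F
  F.....
  TF...F
Step 4: 5 trees catch fire, 7 burn out
  TTTT.T
  TTFT.T
  TF...F
  F.....
  ......
  F.....

TTTT.T
TTFT.T
TF...F
F.....
......
F.....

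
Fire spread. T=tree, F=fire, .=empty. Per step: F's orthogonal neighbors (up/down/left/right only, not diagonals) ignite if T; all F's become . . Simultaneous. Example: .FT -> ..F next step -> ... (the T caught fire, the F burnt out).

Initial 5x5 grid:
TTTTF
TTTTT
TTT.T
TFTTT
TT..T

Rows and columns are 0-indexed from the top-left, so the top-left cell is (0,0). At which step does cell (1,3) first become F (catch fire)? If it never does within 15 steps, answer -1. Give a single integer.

Step 1: cell (1,3)='T' (+6 fires, +2 burnt)
Step 2: cell (1,3)='F' (+8 fires, +6 burnt)
  -> target ignites at step 2
Step 3: cell (1,3)='.' (+4 fires, +8 burnt)
Step 4: cell (1,3)='.' (+2 fires, +4 burnt)
Step 5: cell (1,3)='.' (+0 fires, +2 burnt)
  fire out at step 5

2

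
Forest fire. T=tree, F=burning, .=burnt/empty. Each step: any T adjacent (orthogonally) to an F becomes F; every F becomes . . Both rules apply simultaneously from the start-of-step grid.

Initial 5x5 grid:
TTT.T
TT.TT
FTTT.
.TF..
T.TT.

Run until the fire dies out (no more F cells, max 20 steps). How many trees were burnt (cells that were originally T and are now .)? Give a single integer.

Answer: 14

Derivation:
Step 1: +5 fires, +2 burnt (F count now 5)
Step 2: +4 fires, +5 burnt (F count now 4)
Step 3: +2 fires, +4 burnt (F count now 2)
Step 4: +2 fires, +2 burnt (F count now 2)
Step 5: +1 fires, +2 burnt (F count now 1)
Step 6: +0 fires, +1 burnt (F count now 0)
Fire out after step 6
Initially T: 15, now '.': 24
Total burnt (originally-T cells now '.'): 14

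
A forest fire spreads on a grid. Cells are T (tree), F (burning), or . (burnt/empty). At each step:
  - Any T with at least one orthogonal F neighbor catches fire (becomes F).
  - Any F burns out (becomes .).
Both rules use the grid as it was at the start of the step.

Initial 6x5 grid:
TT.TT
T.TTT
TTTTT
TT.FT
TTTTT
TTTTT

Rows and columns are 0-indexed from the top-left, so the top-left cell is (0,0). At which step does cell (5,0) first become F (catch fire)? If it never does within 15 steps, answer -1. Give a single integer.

Step 1: cell (5,0)='T' (+3 fires, +1 burnt)
Step 2: cell (5,0)='T' (+6 fires, +3 burnt)
Step 3: cell (5,0)='T' (+7 fires, +6 burnt)
Step 4: cell (5,0)='T' (+5 fires, +7 burnt)
Step 5: cell (5,0)='F' (+3 fires, +5 burnt)
  -> target ignites at step 5
Step 6: cell (5,0)='.' (+1 fires, +3 burnt)
Step 7: cell (5,0)='.' (+1 fires, +1 burnt)
Step 8: cell (5,0)='.' (+0 fires, +1 burnt)
  fire out at step 8

5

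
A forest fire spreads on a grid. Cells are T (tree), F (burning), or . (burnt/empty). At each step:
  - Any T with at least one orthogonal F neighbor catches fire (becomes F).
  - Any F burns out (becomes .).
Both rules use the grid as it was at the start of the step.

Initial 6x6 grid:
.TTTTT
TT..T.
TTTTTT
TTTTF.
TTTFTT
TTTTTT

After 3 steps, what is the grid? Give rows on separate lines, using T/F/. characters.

Step 1: 5 trees catch fire, 2 burn out
  .TTTTT
  TT..T.
  TTTTFT
  TTTF..
  TTF.FT
  TTTFTT
Step 2: 8 trees catch fire, 5 burn out
  .TTTTT
  TT..F.
  TTTF.F
  TTF...
  TF...F
  TTF.FT
Step 3: 6 trees catch fire, 8 burn out
  .TTTFT
  TT....
  TTF...
  TF....
  F.....
  TF...F

.TTTFT
TT....
TTF...
TF....
F.....
TF...F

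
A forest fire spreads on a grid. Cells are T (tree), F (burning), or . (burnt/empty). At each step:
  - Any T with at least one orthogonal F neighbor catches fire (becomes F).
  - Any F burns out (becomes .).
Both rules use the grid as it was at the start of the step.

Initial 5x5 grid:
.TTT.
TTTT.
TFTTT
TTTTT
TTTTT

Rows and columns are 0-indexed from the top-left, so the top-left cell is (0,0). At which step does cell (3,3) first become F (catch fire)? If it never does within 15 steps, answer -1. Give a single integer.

Step 1: cell (3,3)='T' (+4 fires, +1 burnt)
Step 2: cell (3,3)='T' (+7 fires, +4 burnt)
Step 3: cell (3,3)='F' (+6 fires, +7 burnt)
  -> target ignites at step 3
Step 4: cell (3,3)='.' (+3 fires, +6 burnt)
Step 5: cell (3,3)='.' (+1 fires, +3 burnt)
Step 6: cell (3,3)='.' (+0 fires, +1 burnt)
  fire out at step 6

3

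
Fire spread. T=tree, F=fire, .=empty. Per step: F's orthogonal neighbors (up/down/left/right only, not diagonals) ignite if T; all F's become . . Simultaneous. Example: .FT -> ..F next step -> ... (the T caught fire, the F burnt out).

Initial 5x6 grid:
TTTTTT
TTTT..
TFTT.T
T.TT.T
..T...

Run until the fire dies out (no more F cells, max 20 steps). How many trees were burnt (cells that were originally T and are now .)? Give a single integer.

Step 1: +3 fires, +1 burnt (F count now 3)
Step 2: +6 fires, +3 burnt (F count now 6)
Step 3: +5 fires, +6 burnt (F count now 5)
Step 4: +1 fires, +5 burnt (F count now 1)
Step 5: +1 fires, +1 burnt (F count now 1)
Step 6: +1 fires, +1 burnt (F count now 1)
Step 7: +0 fires, +1 burnt (F count now 0)
Fire out after step 7
Initially T: 19, now '.': 28
Total burnt (originally-T cells now '.'): 17

Answer: 17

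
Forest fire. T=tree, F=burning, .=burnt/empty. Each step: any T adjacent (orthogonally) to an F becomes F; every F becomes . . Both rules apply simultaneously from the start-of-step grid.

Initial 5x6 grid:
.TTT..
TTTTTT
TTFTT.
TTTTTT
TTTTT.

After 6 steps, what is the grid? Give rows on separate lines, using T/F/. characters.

Step 1: 4 trees catch fire, 1 burn out
  .TTT..
  TTFTTT
  TF.FT.
  TTFTTT
  TTTTT.
Step 2: 8 trees catch fire, 4 burn out
  .TFT..
  TF.FTT
  F...F.
  TF.FTT
  TTFTT.
Step 3: 8 trees catch fire, 8 burn out
  .F.F..
  F...FT
  ......
  F...FT
  TF.FT.
Step 4: 4 trees catch fire, 8 burn out
  ......
  .....F
  ......
  .....F
  F...F.
Step 5: 0 trees catch fire, 4 burn out
  ......
  ......
  ......
  ......
  ......
Step 6: 0 trees catch fire, 0 burn out
  ......
  ......
  ......
  ......
  ......

......
......
......
......
......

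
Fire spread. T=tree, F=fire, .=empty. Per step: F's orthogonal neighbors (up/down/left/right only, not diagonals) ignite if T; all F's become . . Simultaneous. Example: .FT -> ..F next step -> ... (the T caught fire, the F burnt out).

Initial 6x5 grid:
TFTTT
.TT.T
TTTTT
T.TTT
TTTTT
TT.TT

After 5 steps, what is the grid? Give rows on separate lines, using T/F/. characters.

Step 1: 3 trees catch fire, 1 burn out
  F.FTT
  .FT.T
  TTTTT
  T.TTT
  TTTTT
  TT.TT
Step 2: 3 trees catch fire, 3 burn out
  ...FT
  ..F.T
  TFTTT
  T.TTT
  TTTTT
  TT.TT
Step 3: 3 trees catch fire, 3 burn out
  ....F
  ....T
  F.FTT
  T.TTT
  TTTTT
  TT.TT
Step 4: 4 trees catch fire, 3 burn out
  .....
  ....F
  ...FT
  F.FTT
  TTTTT
  TT.TT
Step 5: 4 trees catch fire, 4 burn out
  .....
  .....
  ....F
  ...FT
  FTFTT
  TT.TT

.....
.....
....F
...FT
FTFTT
TT.TT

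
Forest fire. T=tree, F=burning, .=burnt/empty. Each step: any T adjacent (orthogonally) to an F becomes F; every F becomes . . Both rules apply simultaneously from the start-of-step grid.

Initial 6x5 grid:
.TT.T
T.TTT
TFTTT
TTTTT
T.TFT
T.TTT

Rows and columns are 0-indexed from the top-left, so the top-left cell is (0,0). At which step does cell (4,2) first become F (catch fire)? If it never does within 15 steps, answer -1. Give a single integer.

Step 1: cell (4,2)='F' (+7 fires, +2 burnt)
  -> target ignites at step 1
Step 2: cell (4,2)='.' (+8 fires, +7 burnt)
Step 3: cell (4,2)='.' (+4 fires, +8 burnt)
Step 4: cell (4,2)='.' (+3 fires, +4 burnt)
Step 5: cell (4,2)='.' (+1 fires, +3 burnt)
Step 6: cell (4,2)='.' (+0 fires, +1 burnt)
  fire out at step 6

1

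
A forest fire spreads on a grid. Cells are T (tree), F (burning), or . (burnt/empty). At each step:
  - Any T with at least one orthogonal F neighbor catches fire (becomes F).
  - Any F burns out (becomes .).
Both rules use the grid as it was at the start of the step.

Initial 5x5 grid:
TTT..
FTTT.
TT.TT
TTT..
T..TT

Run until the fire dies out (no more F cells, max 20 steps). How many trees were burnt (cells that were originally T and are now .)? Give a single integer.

Answer: 14

Derivation:
Step 1: +3 fires, +1 burnt (F count now 3)
Step 2: +4 fires, +3 burnt (F count now 4)
Step 3: +4 fires, +4 burnt (F count now 4)
Step 4: +2 fires, +4 burnt (F count now 2)
Step 5: +1 fires, +2 burnt (F count now 1)
Step 6: +0 fires, +1 burnt (F count now 0)
Fire out after step 6
Initially T: 16, now '.': 23
Total burnt (originally-T cells now '.'): 14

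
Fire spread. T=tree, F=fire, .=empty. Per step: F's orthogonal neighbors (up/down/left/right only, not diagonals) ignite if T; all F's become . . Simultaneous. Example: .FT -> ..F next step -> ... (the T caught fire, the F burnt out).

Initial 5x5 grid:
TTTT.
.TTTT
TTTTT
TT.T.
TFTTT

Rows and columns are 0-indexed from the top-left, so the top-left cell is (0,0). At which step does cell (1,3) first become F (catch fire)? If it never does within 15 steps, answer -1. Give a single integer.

Step 1: cell (1,3)='T' (+3 fires, +1 burnt)
Step 2: cell (1,3)='T' (+3 fires, +3 burnt)
Step 3: cell (1,3)='T' (+5 fires, +3 burnt)
Step 4: cell (1,3)='T' (+3 fires, +5 burnt)
Step 5: cell (1,3)='F' (+4 fires, +3 burnt)
  -> target ignites at step 5
Step 6: cell (1,3)='.' (+2 fires, +4 burnt)
Step 7: cell (1,3)='.' (+0 fires, +2 burnt)
  fire out at step 7

5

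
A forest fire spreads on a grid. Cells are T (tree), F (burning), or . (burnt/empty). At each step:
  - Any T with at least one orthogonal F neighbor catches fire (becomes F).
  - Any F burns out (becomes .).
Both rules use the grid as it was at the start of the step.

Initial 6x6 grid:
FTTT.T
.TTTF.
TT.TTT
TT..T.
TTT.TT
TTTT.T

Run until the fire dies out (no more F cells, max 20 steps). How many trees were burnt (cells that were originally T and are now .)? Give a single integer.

Answer: 24

Derivation:
Step 1: +3 fires, +2 burnt (F count now 3)
Step 2: +7 fires, +3 burnt (F count now 7)
Step 3: +2 fires, +7 burnt (F count now 2)
Step 4: +3 fires, +2 burnt (F count now 3)
Step 5: +3 fires, +3 burnt (F count now 3)
Step 6: +3 fires, +3 burnt (F count now 3)
Step 7: +2 fires, +3 burnt (F count now 2)
Step 8: +1 fires, +2 burnt (F count now 1)
Step 9: +0 fires, +1 burnt (F count now 0)
Fire out after step 9
Initially T: 25, now '.': 35
Total burnt (originally-T cells now '.'): 24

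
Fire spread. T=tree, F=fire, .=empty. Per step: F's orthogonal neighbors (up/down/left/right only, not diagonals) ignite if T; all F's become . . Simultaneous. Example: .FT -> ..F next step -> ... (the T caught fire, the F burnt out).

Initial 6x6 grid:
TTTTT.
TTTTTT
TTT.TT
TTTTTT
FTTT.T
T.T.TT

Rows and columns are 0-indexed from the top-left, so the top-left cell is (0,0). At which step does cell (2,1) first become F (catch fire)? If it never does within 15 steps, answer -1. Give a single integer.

Step 1: cell (2,1)='T' (+3 fires, +1 burnt)
Step 2: cell (2,1)='T' (+3 fires, +3 burnt)
Step 3: cell (2,1)='F' (+5 fires, +3 burnt)
  -> target ignites at step 3
Step 4: cell (2,1)='.' (+4 fires, +5 burnt)
Step 5: cell (2,1)='.' (+3 fires, +4 burnt)
Step 6: cell (2,1)='.' (+4 fires, +3 burnt)
Step 7: cell (2,1)='.' (+4 fires, +4 burnt)
Step 8: cell (2,1)='.' (+3 fires, +4 burnt)
Step 9: cell (2,1)='.' (+1 fires, +3 burnt)
Step 10: cell (2,1)='.' (+0 fires, +1 burnt)
  fire out at step 10

3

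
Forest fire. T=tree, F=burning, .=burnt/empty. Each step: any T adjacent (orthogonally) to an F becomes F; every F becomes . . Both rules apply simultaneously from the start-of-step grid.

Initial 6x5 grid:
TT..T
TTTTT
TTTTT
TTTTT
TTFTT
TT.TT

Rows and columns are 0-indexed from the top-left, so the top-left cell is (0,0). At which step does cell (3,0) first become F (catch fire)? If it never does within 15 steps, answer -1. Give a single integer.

Step 1: cell (3,0)='T' (+3 fires, +1 burnt)
Step 2: cell (3,0)='T' (+7 fires, +3 burnt)
Step 3: cell (3,0)='F' (+7 fires, +7 burnt)
  -> target ignites at step 3
Step 4: cell (3,0)='.' (+4 fires, +7 burnt)
Step 5: cell (3,0)='.' (+3 fires, +4 burnt)
Step 6: cell (3,0)='.' (+2 fires, +3 burnt)
Step 7: cell (3,0)='.' (+0 fires, +2 burnt)
  fire out at step 7

3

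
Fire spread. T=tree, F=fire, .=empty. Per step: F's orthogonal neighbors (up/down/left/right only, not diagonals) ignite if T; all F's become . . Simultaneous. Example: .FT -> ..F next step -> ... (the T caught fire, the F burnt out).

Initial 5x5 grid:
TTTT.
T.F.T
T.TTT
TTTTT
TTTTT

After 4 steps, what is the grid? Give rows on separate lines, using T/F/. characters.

Step 1: 2 trees catch fire, 1 burn out
  TTFT.
  T...T
  T.FTT
  TTTTT
  TTTTT
Step 2: 4 trees catch fire, 2 burn out
  TF.F.
  T...T
  T..FT
  TTFTT
  TTTTT
Step 3: 5 trees catch fire, 4 burn out
  F....
  T...T
  T...F
  TF.FT
  TTFTT
Step 4: 6 trees catch fire, 5 burn out
  .....
  F...F
  T....
  F...F
  TF.FT

.....
F...F
T....
F...F
TF.FT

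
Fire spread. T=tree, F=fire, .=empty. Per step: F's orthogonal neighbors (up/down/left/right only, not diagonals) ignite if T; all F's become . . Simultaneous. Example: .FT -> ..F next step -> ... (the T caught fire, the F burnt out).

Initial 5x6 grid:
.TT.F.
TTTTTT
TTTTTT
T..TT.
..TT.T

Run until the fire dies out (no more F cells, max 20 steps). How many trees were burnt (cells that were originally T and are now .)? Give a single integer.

Answer: 19

Derivation:
Step 1: +1 fires, +1 burnt (F count now 1)
Step 2: +3 fires, +1 burnt (F count now 3)
Step 3: +4 fires, +3 burnt (F count now 4)
Step 4: +4 fires, +4 burnt (F count now 4)
Step 5: +4 fires, +4 burnt (F count now 4)
Step 6: +2 fires, +4 burnt (F count now 2)
Step 7: +1 fires, +2 burnt (F count now 1)
Step 8: +0 fires, +1 burnt (F count now 0)
Fire out after step 8
Initially T: 20, now '.': 29
Total burnt (originally-T cells now '.'): 19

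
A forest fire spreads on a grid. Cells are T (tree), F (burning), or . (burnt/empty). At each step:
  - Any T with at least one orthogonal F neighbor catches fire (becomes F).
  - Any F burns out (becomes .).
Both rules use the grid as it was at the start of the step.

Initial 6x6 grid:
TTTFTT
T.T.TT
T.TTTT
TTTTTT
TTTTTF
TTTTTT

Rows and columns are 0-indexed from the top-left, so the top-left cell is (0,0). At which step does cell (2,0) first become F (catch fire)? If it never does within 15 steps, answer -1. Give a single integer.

Step 1: cell (2,0)='T' (+5 fires, +2 burnt)
Step 2: cell (2,0)='T' (+8 fires, +5 burnt)
Step 3: cell (2,0)='T' (+7 fires, +8 burnt)
Step 4: cell (2,0)='T' (+5 fires, +7 burnt)
Step 5: cell (2,0)='F' (+4 fires, +5 burnt)
  -> target ignites at step 5
Step 6: cell (2,0)='.' (+2 fires, +4 burnt)
Step 7: cell (2,0)='.' (+0 fires, +2 burnt)
  fire out at step 7

5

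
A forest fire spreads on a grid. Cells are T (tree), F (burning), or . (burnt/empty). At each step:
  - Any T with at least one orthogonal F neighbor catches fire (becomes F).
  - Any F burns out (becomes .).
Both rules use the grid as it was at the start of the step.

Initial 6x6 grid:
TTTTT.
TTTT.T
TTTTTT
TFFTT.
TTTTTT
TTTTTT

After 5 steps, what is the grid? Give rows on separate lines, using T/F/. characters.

Step 1: 6 trees catch fire, 2 burn out
  TTTTT.
  TTTT.T
  TFFTTT
  F..FT.
  TFFTTT
  TTTTTT
Step 2: 9 trees catch fire, 6 burn out
  TTTTT.
  TFFT.T
  F..FTT
  ....F.
  F..FTT
  TFFTTT
Step 3: 8 trees catch fire, 9 burn out
  TFFTT.
  F..F.T
  ....FT
  ......
  ....FT
  F..FTT
Step 4: 5 trees catch fire, 8 burn out
  F..FT.
  .....T
  .....F
  ......
  .....F
  ....FT
Step 5: 3 trees catch fire, 5 burn out
  ....F.
  .....F
  ......
  ......
  ......
  .....F

....F.
.....F
......
......
......
.....F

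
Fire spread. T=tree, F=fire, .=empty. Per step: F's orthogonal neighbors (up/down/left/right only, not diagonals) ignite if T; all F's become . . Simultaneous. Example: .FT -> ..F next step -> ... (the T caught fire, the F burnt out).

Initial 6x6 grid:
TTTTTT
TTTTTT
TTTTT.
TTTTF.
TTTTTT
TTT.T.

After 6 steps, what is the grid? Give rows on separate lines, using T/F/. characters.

Step 1: 3 trees catch fire, 1 burn out
  TTTTTT
  TTTTTT
  TTTTF.
  TTTF..
  TTTTFT
  TTT.T.
Step 2: 6 trees catch fire, 3 burn out
  TTTTTT
  TTTTFT
  TTTF..
  TTF...
  TTTF.F
  TTT.F.
Step 3: 6 trees catch fire, 6 burn out
  TTTTFT
  TTTF.F
  TTF...
  TF....
  TTF...
  TTT...
Step 4: 7 trees catch fire, 6 burn out
  TTTF.F
  TTF...
  TF....
  F.....
  TF....
  TTF...
Step 5: 5 trees catch fire, 7 burn out
  TTF...
  TF....
  F.....
  ......
  F.....
  TF....
Step 6: 3 trees catch fire, 5 burn out
  TF....
  F.....
  ......
  ......
  ......
  F.....

TF....
F.....
......
......
......
F.....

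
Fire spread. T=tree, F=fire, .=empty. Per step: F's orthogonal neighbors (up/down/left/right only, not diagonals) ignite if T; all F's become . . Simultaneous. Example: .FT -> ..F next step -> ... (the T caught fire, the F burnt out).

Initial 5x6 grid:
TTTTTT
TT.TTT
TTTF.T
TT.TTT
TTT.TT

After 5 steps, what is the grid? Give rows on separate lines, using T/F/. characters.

Step 1: 3 trees catch fire, 1 burn out
  TTTTTT
  TT.FTT
  TTF..T
  TT.FTT
  TTT.TT
Step 2: 4 trees catch fire, 3 burn out
  TTTFTT
  TT..FT
  TF...T
  TT..FT
  TTT.TT
Step 3: 8 trees catch fire, 4 burn out
  TTF.FT
  TF...F
  F....T
  TF...F
  TTT.FT
Step 4: 7 trees catch fire, 8 burn out
  TF...F
  F.....
  .....F
  F.....
  TFT..F
Step 5: 3 trees catch fire, 7 burn out
  F.....
  ......
  ......
  ......
  F.F...

F.....
......
......
......
F.F...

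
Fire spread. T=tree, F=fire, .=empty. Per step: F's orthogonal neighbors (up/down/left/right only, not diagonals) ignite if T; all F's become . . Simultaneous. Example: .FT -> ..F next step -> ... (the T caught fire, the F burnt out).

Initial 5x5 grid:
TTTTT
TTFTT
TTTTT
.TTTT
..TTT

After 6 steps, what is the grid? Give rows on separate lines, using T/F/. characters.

Step 1: 4 trees catch fire, 1 burn out
  TTFTT
  TF.FT
  TTFTT
  .TTTT
  ..TTT
Step 2: 7 trees catch fire, 4 burn out
  TF.FT
  F...F
  TF.FT
  .TFTT
  ..TTT
Step 3: 7 trees catch fire, 7 burn out
  F...F
  .....
  F...F
  .F.FT
  ..FTT
Step 4: 2 trees catch fire, 7 burn out
  .....
  .....
  .....
  ....F
  ...FT
Step 5: 1 trees catch fire, 2 burn out
  .....
  .....
  .....
  .....
  ....F
Step 6: 0 trees catch fire, 1 burn out
  .....
  .....
  .....
  .....
  .....

.....
.....
.....
.....
.....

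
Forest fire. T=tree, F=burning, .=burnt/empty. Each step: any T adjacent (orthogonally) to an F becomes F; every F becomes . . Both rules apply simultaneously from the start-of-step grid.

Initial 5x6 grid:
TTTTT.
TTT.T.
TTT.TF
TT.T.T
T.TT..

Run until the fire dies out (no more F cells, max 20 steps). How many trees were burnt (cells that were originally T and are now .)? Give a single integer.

Answer: 17

Derivation:
Step 1: +2 fires, +1 burnt (F count now 2)
Step 2: +1 fires, +2 burnt (F count now 1)
Step 3: +1 fires, +1 burnt (F count now 1)
Step 4: +1 fires, +1 burnt (F count now 1)
Step 5: +1 fires, +1 burnt (F count now 1)
Step 6: +2 fires, +1 burnt (F count now 2)
Step 7: +3 fires, +2 burnt (F count now 3)
Step 8: +2 fires, +3 burnt (F count now 2)
Step 9: +2 fires, +2 burnt (F count now 2)
Step 10: +1 fires, +2 burnt (F count now 1)
Step 11: +1 fires, +1 burnt (F count now 1)
Step 12: +0 fires, +1 burnt (F count now 0)
Fire out after step 12
Initially T: 20, now '.': 27
Total burnt (originally-T cells now '.'): 17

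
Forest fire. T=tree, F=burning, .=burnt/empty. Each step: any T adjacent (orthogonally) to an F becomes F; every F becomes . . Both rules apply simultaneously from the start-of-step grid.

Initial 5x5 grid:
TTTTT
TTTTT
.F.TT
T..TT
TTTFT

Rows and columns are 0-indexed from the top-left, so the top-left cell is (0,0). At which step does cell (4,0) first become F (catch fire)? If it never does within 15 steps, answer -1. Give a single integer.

Step 1: cell (4,0)='T' (+4 fires, +2 burnt)
Step 2: cell (4,0)='T' (+6 fires, +4 burnt)
Step 3: cell (4,0)='F' (+5 fires, +6 burnt)
  -> target ignites at step 3
Step 4: cell (4,0)='.' (+3 fires, +5 burnt)
Step 5: cell (4,0)='.' (+1 fires, +3 burnt)
Step 6: cell (4,0)='.' (+0 fires, +1 burnt)
  fire out at step 6

3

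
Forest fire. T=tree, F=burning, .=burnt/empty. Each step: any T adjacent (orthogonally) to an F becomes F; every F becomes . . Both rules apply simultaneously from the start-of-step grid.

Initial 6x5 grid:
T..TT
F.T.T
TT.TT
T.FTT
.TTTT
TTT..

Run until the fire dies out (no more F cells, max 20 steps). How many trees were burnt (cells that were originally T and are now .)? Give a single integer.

Answer: 18

Derivation:
Step 1: +4 fires, +2 burnt (F count now 4)
Step 2: +7 fires, +4 burnt (F count now 7)
Step 3: +3 fires, +7 burnt (F count now 3)
Step 4: +2 fires, +3 burnt (F count now 2)
Step 5: +1 fires, +2 burnt (F count now 1)
Step 6: +1 fires, +1 burnt (F count now 1)
Step 7: +0 fires, +1 burnt (F count now 0)
Fire out after step 7
Initially T: 19, now '.': 29
Total burnt (originally-T cells now '.'): 18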